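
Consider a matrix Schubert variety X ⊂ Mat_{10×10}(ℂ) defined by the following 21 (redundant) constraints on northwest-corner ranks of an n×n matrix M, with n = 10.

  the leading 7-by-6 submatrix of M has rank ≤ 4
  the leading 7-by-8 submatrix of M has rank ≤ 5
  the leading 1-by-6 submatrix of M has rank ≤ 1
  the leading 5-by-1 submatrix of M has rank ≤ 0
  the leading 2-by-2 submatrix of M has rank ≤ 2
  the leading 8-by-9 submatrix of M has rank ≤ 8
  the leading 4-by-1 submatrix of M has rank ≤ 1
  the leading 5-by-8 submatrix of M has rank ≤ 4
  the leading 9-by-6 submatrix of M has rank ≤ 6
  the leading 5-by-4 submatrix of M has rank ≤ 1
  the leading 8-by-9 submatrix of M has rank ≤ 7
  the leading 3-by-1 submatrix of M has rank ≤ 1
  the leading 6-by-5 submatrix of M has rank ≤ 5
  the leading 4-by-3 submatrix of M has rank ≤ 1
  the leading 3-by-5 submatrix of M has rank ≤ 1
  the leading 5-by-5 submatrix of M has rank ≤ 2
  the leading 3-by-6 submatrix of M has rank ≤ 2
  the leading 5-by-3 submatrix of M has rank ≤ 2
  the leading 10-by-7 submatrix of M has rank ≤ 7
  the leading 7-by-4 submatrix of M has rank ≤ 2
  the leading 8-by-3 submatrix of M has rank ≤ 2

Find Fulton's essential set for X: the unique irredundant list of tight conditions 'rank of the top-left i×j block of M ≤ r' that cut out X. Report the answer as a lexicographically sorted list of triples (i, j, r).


Reconstructing r_w from the 21 given conditions:

  row 1: 0 | 1 | 1 | 1 | 1 | 1 | 1 | 1 | 1 | 1
  row 2: 0 | 1 | 1 | 1 | 1 | 2 | 2 | 2 | 2 | 2
  row 3: 0 | 1 | 1 | 1 | 1 | 2 | 3 | 3 | 3 | 3
  row 4: 0 | 1 | 1 | 1 | 2 | 3 | 4 | 4 | 4 | 4
  row 5: 0 | 1 | 1 | 1 | 2 | 3 | 4 | 4 | 5 | 5
  row 6: 1 | 2 | 2 | 2 | 3 | 4 | 5 | 5 | 6 | 6
  row 7: 1 | 2 | 2 | 2 | 3 | 4 | 5 | 5 | 6 | 7
  row 8: 1 | 2 | 2 | 3 | 4 | 5 | 6 | 6 | 7 | 8
  row 9: 1 | 2 | 3 | 4 | 5 | 6 | 7 | 7 | 8 | 9
  row 10: 1 | 2 | 3 | 4 | 5 | 6 | 7 | 8 | 9 | 10

second differences of R give the permutation w = (2, 6, 7, 5, 9, 1, 10, 4, 3, 8).

Rothe diagram D(w) (20 cells), 7 SE-corners (essential conditions):

[(3, 5, 1), (5, 1, 0), (5, 4, 1), (5, 8, 4), (7, 4, 2), (7, 8, 5), (8, 3, 2)]


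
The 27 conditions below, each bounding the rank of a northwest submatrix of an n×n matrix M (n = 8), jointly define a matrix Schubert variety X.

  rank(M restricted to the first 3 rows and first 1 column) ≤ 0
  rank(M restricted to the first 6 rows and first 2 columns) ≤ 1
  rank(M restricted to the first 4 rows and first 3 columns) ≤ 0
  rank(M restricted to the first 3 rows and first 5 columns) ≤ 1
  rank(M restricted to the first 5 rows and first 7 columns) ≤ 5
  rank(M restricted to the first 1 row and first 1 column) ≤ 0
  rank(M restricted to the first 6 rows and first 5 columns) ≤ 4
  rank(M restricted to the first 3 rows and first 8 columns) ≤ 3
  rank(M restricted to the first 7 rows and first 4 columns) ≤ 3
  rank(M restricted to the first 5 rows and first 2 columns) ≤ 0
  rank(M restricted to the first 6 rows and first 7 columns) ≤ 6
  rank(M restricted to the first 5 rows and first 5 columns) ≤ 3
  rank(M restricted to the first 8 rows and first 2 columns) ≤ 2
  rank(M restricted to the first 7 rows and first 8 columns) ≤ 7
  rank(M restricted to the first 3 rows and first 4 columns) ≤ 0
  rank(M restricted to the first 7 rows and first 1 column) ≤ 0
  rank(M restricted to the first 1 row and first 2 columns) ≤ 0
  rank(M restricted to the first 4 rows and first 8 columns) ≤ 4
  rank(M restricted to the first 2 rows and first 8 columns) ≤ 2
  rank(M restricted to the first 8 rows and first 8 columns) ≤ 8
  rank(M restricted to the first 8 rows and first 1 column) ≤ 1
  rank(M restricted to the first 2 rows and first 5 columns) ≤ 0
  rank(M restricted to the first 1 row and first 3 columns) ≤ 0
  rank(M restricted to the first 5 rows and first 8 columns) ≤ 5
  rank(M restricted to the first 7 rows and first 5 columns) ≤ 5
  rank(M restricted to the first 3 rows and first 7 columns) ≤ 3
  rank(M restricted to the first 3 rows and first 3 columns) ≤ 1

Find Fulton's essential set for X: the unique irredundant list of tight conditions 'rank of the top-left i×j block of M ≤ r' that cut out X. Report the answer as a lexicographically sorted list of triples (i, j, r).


The tightest implied rank at each (i,j), from the 27 conditions:

  R[1]: 0  0  0  0  0  1  1  1
  R[2]: 0  0  0  0  0  1  2  2
  R[3]: 0  0  0  0  1  2  3  3
  R[4]: 0  0  0  1  2  3  4  4
  R[5]: 0  0  1  2  3  4  5  5
  R[6]: 0  1  2  3  4  5  6  6
  R[7]: 0  1  2  3  4  5  6  7
  R[8]: 1  2  3  4  5  6  7  8

hence w(1..8) = (6, 7, 5, 4, 3, 2, 8, 1).

Fulton essential set (5 of the 21 Rothe cells):

[(2, 5, 0), (3, 4, 0), (4, 3, 0), (5, 2, 0), (7, 1, 0)]


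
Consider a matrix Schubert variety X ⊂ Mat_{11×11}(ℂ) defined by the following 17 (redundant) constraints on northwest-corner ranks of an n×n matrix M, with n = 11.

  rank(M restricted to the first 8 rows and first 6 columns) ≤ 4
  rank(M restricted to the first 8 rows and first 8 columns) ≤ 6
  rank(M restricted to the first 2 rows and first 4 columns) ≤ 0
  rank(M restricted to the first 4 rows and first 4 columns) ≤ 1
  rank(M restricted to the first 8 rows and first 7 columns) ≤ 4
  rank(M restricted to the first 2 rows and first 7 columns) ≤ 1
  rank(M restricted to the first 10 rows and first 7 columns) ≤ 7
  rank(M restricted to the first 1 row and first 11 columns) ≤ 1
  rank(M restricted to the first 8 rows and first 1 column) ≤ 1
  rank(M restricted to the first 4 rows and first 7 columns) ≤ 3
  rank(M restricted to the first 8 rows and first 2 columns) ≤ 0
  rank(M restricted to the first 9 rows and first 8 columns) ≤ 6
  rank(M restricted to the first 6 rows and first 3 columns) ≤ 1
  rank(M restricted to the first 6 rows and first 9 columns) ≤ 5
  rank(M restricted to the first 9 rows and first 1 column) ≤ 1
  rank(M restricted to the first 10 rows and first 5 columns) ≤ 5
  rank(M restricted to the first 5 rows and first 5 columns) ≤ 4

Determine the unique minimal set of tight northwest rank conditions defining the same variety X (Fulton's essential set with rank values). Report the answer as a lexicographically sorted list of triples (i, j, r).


Computing R[i][j] = min implied NW-rank bound (n=11, 17 conditions):

  0, 0, 0, 0, 1, 1, 1, 1, 1, 1, 1
  0, 0, 0, 0, 1, 1, 1, 2, 2, 2, 2
  0, 0, 1, 1, 2, 2, 2, 3, 3, 3, 3
  0, 0, 1, 1, 2, 3, 3, 4, 4, 4, 4
  0, 0, 1, 2, 3, 4, 4, 5, 5, 5, 5
  0, 0, 1, 2, 3, 4, 4, 5, 5, 6, 6
  0, 0, 1, 2, 3, 4, 4, 5, 6, 7, 7
  0, 0, 1, 2, 3, 4, 4, 5, 6, 7, 8
  1, 1, 2, 3, 4, 5, 5, 6, 7, 8, 9
  1, 2, 3, 4, 5, 6, 6, 7, 8, 9, 10
  1, 2, 3, 4, 5, 6, 7, 8, 9, 10, 11

the unique w with this rank table is (5, 8, 3, 6, 4, 10, 9, 11, 1, 2, 7).

D(w) has 27 cells with 6 SE-corners; essential set:

[(2, 4, 0), (2, 7, 1), (4, 4, 1), (6, 9, 5), (8, 2, 0), (8, 7, 4)]


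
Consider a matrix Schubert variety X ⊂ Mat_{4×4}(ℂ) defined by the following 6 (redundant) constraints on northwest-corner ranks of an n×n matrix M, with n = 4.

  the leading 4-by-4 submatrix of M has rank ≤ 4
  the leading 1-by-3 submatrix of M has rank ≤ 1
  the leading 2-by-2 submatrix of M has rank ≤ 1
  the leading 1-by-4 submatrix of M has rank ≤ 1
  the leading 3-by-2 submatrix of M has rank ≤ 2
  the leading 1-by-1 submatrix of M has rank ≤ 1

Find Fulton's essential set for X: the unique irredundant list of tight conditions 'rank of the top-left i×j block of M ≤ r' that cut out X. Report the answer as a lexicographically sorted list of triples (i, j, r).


Recovering R(i,j) via the rank-extension bound from the 6 conditions:

  row 1: 1, 1, 1, 1
  row 2: 1, 1, 2, 2
  row 3: 1, 2, 3, 3
  row 4: 1, 2, 3, 4

giving w = (1, 3, 2, 4) via Δ²R.

D(w) has 1 cell with 1 SE-corner; essential set:

[(2, 2, 1)]


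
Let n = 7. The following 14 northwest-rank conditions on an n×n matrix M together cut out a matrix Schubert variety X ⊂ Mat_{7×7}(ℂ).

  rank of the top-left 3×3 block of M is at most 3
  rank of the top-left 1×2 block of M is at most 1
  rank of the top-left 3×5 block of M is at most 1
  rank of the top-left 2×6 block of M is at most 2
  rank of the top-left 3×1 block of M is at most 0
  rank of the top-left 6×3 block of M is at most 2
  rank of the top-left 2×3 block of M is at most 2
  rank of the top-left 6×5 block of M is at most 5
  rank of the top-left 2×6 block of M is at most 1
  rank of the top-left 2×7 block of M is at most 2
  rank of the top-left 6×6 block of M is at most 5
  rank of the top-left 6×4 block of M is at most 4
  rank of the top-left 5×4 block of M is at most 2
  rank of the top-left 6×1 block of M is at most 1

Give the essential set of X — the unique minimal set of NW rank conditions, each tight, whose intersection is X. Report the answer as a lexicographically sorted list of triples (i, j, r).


Propagating the 14 rank bounds to every northwest block:

  0 1 1 1 1 1 1
  0 1 1 1 1 1 2
  0 1 1 1 1 2 3
  1 2 2 2 2 3 4
  1 2 2 2 3 4 5
  1 2 2 3 4 5 6
  1 2 3 4 5 6 7

the unique w with this rank table is (2, 7, 6, 1, 5, 4, 3).

5 SE-corners of the 13-cell Rothe diagram give Ess(w):

[(2, 6, 1), (3, 1, 0), (3, 5, 1), (5, 4, 2), (6, 3, 2)]


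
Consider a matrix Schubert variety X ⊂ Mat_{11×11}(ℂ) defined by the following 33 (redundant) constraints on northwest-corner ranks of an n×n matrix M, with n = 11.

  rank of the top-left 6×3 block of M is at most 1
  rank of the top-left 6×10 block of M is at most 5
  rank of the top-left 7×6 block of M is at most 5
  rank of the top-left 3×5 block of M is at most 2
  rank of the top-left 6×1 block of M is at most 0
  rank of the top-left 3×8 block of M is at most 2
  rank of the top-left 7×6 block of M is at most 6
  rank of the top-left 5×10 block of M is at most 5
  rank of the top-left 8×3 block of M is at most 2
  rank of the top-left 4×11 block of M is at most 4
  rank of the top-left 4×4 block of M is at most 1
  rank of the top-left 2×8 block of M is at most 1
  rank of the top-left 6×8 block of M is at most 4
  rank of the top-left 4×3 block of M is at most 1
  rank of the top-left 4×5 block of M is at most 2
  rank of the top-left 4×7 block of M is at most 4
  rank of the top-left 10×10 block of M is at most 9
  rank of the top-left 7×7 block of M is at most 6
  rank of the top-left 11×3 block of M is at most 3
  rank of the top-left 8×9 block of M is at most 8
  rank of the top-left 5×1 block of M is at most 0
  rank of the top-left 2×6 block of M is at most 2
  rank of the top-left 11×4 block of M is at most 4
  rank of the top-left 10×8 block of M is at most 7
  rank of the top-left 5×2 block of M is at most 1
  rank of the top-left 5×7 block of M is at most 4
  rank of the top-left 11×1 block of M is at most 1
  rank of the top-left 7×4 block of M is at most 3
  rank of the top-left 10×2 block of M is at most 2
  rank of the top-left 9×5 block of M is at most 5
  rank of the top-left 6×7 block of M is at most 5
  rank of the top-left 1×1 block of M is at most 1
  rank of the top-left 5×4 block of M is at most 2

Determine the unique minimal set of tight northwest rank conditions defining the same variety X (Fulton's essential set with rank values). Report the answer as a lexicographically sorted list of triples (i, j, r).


The tightest implied rank at each (i,j), from the 33 conditions:

  i=1: 0 1 1 1 1 1 1 1 1 1 1
  i=2: 0 1 1 1 1 1 1 1 2 2 2
  i=3: 0 1 1 1 2 2 2 2 3 3 3
  i=4: 0 1 1 1 2 3 3 3 4 4 4
  i=5: 0 1 1 2 3 4 4 4 5 5 5
  i=6: 0 1 1 2 3 4 4 4 5 5 6
  i=7: 1 2 2 3 4 5 5 5 6 6 7
  i=8: 1 2 2 3 4 5 6 6 7 7 8
  i=9: 1 2 3 4 5 6 7 7 8 8 9
  i=10: 1 2 3 4 5 6 7 7 8 9 10
  i=11: 1 2 3 4 5 6 7 8 9 10 11

reading off 1-entries of Δ²R: w = (2, 9, 5, 6, 4, 11, 1, 7, 3, 10, 8).

Fulton essential set (8 of the 23 Rothe cells):

[(2, 8, 1), (4, 4, 1), (6, 1, 0), (6, 3, 1), (6, 8, 4), (6, 10, 5), (8, 3, 2), (10, 8, 7)]


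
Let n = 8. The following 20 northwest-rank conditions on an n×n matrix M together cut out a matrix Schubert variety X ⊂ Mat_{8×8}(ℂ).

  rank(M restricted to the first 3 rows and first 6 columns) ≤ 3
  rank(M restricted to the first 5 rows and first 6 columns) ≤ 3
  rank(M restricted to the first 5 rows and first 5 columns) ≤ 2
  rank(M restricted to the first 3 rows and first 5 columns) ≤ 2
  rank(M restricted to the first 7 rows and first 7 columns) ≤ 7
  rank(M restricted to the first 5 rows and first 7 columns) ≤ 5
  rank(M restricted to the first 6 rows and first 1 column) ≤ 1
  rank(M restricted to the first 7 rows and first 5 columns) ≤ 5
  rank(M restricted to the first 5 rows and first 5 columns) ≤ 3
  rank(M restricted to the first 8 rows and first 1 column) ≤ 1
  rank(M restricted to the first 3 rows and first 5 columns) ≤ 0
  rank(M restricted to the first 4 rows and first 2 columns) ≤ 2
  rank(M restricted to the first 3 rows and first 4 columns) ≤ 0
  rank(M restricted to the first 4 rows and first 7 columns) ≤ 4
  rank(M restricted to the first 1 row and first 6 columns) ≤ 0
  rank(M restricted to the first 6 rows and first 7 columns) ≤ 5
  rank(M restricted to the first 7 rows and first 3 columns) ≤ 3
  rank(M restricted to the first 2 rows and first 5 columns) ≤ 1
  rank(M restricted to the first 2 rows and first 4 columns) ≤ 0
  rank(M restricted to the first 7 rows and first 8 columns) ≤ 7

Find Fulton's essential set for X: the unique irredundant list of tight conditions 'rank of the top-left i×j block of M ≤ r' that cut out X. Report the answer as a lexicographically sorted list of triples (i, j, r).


Rank table r_w(8×8) implied by the 20 constraints:

  0  0  0  0  0  0  1  1
  0  0  0  0  0  1  2  2
  0  0  0  0  0  1  2  3
  1  1  1  1  1  2  3  4
  1  2  2  2  2  3  4  5
  1  2  3  3  3  4  5  6
  1  2  3  4  4  5  6  7
  1  2  3  4  5  6  7  8

so w = (7, 6, 8, 1, 2, 3, 4, 5).

|D(w)|=16, |Ess(w)|=2:

[(1, 6, 0), (3, 5, 0)]


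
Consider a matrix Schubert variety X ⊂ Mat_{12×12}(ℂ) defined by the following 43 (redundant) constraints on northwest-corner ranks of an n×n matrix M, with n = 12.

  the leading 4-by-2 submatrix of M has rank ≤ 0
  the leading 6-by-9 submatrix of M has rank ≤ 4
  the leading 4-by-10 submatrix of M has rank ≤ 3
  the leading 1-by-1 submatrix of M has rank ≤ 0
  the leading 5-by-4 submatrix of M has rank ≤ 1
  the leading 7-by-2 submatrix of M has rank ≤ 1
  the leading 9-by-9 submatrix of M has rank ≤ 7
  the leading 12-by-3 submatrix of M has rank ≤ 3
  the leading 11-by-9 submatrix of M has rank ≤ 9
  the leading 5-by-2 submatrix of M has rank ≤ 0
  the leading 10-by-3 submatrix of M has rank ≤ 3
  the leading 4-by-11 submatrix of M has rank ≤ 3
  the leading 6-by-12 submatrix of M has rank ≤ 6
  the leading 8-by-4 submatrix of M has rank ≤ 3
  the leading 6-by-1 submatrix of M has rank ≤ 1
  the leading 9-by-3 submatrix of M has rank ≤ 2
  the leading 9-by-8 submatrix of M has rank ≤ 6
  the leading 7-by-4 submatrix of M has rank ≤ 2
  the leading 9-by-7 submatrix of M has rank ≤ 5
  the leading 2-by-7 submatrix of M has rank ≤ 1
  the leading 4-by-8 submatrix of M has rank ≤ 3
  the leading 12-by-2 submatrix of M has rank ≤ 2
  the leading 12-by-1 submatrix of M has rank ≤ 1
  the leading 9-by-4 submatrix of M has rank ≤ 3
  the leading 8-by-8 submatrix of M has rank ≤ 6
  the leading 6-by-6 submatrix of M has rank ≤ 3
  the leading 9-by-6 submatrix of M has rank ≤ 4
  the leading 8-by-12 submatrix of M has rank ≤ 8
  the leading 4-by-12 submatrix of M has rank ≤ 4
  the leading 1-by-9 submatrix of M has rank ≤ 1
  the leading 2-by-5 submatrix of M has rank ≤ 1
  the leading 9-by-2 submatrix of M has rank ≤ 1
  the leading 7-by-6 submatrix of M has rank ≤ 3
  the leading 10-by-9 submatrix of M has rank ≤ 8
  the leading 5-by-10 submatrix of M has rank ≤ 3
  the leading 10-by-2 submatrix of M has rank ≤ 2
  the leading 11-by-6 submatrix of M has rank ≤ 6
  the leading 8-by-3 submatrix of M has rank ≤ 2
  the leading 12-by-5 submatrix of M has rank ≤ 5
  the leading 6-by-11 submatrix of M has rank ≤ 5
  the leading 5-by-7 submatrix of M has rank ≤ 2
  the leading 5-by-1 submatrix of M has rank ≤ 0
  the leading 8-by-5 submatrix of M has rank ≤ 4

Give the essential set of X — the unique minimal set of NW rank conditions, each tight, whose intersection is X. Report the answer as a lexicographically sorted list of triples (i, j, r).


Rank table r_w(12×12) implied by the 43 constraints:

  row 1: 0  0  1  1  1  1  1  1  1  1  1  1
  row 2: 0  0  1  1  1  1  1  2  2  2  2  2
  row 3: 0  0  1  1  2  2  2  3  3  3  3  3
  row 4: 0  0  1  1  2  2  2  3  3  3  3  4
  row 5: 0  0  1  1  2  2  2  3  3  3  4  5
  row 6: 1  1  2  2  3  3  3  4  4  4  5  6
  row 7: 1  1  2  2  3  3  4  5  5  5  6  7
  row 8: 1  1  2  3  4  4  5  6  6  6  7  8
  row 9: 1  1  2  3  4  4  5  6  7  7  8  9
  row 10: 1  2  3  4  5  5  6  7  8  8  9  10
  row 11: 1  2  3  4  5  6  7  8  9  9  10  11
  row 12: 1  2  3  4  5  6  7  8  9  10  11  12

giving w = (3, 8, 5, 12, 11, 1, 7, 4, 9, 2, 6, 10) via Δ²R.

10 SE-corners of the 32-cell Rothe diagram give Ess(w):

[(2, 7, 1), (4, 11, 3), (5, 2, 0), (5, 4, 1), (5, 7, 2), (5, 10, 3), (7, 4, 2), (7, 6, 3), (9, 2, 1), (9, 6, 4)]


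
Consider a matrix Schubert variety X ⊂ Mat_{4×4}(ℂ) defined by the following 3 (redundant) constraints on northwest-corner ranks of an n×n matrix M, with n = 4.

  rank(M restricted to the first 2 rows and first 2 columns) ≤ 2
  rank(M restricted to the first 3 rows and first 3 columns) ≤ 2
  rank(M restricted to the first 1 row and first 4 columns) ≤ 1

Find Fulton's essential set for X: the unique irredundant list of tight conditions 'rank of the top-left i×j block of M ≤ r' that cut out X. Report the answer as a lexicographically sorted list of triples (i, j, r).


Recovering R(i,j) via the rank-extension bound from the 3 conditions:

  R[1]: 1  1  1  1
  R[2]: 1  2  2  2
  R[3]: 1  2  2  3
  R[4]: 1  2  3  4

the unique w with this rank table is (1, 2, 4, 3).

ℓ(w)=1; the 1 essential cell (i,j,r):

[(3, 3, 2)]


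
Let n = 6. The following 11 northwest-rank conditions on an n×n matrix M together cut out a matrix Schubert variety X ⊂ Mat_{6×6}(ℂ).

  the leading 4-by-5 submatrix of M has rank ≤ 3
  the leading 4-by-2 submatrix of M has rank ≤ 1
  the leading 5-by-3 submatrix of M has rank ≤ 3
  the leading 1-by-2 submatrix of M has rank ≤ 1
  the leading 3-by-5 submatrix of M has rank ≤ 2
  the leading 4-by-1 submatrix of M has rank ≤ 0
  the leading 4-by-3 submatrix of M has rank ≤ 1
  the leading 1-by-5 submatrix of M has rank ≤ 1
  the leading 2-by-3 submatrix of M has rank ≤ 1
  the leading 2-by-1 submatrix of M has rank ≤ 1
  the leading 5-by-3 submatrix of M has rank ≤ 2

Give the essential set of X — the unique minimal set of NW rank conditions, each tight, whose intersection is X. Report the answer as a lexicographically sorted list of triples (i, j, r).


Computing R[i][j] = min implied NW-rank bound (n=6, 11 conditions):

  0 1 1 1 1 1
  0 1 1 2 2 2
  0 1 1 2 2 3
  0 1 1 2 3 4
  1 2 2 3 4 5
  1 2 3 4 5 6

hence w(1..6) = (2, 4, 6, 5, 1, 3).

D(w) has 8 cells with 3 SE-corners; essential set:

[(3, 5, 2), (4, 1, 0), (4, 3, 1)]


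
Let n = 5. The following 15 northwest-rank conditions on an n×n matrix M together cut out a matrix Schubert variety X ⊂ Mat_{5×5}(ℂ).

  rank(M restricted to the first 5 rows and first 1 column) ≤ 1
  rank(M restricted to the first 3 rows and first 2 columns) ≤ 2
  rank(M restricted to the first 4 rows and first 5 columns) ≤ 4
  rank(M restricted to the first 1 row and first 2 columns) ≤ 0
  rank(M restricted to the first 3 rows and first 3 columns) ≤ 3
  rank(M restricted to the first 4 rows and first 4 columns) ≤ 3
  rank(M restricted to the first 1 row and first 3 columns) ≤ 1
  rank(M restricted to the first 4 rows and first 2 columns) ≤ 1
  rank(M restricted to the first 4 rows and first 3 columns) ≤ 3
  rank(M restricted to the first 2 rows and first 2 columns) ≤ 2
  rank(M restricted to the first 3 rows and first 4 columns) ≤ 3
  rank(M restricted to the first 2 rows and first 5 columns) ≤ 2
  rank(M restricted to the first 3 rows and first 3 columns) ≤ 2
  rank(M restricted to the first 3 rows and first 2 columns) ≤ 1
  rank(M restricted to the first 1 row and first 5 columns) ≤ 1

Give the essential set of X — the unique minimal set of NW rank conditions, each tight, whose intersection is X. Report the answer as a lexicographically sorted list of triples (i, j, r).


Recovering R(i,j) via the rank-extension bound from the 15 conditions:

  row 1: 0 | 0 | 1 | 1 | 1
  row 2: 1 | 1 | 2 | 2 | 2
  row 3: 1 | 1 | 2 | 3 | 3
  row 4: 1 | 1 | 2 | 3 | 4
  row 5: 1 | 2 | 3 | 4 | 5

giving w = (3, 1, 4, 5, 2) via Δ²R.

2 SE-corners of the 4-cell Rothe diagram give Ess(w):

[(1, 2, 0), (4, 2, 1)]


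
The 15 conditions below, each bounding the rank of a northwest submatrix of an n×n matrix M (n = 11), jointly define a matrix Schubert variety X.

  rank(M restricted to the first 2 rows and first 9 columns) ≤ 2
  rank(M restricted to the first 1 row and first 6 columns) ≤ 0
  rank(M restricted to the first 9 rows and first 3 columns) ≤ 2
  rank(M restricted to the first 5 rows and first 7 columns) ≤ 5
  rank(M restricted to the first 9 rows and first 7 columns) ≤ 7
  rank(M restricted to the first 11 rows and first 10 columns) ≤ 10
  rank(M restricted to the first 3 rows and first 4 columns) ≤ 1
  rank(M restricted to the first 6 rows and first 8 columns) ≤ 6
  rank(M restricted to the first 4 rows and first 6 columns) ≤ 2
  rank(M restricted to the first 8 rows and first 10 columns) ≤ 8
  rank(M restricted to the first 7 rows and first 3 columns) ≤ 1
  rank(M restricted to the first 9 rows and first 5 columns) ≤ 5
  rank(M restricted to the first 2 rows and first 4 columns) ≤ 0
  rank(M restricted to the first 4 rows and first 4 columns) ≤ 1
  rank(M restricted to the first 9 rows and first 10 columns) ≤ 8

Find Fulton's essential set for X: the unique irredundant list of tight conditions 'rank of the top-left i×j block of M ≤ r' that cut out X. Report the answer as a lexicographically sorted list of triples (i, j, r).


Rank table r_w(11×11) implied by the 15 constraints:

  0, 0, 0, 0, 0, 0, 1, 1, 1, 1, 1
  0, 0, 0, 0, 1, 1, 2, 2, 2, 2, 2
  1, 1, 1, 1, 2, 2, 3, 3, 3, 3, 3
  1, 1, 1, 1, 2, 2, 3, 4, 4, 4, 4
  1, 1, 1, 2, 3, 3, 4, 5, 5, 5, 5
  1, 1, 1, 2, 3, 4, 5, 6, 6, 6, 6
  1, 1, 1, 2, 3, 4, 5, 6, 7, 7, 7
  1, 2, 2, 3, 4, 5, 6, 7, 8, 8, 8
  1, 2, 2, 3, 4, 5, 6, 7, 8, 8, 9
  1, 2, 3, 4, 5, 6, 7, 8, 9, 9, 10
  1, 2, 3, 4, 5, 6, 7, 8, 9, 10, 11

hence w(1..11) = (7, 5, 1, 8, 4, 6, 9, 2, 11, 3, 10).

Rothe diagram D(w) (22 cells), 7 SE-corners (essential conditions):

[(1, 6, 0), (2, 4, 0), (4, 4, 1), (4, 6, 2), (7, 3, 1), (9, 3, 2), (9, 10, 8)]


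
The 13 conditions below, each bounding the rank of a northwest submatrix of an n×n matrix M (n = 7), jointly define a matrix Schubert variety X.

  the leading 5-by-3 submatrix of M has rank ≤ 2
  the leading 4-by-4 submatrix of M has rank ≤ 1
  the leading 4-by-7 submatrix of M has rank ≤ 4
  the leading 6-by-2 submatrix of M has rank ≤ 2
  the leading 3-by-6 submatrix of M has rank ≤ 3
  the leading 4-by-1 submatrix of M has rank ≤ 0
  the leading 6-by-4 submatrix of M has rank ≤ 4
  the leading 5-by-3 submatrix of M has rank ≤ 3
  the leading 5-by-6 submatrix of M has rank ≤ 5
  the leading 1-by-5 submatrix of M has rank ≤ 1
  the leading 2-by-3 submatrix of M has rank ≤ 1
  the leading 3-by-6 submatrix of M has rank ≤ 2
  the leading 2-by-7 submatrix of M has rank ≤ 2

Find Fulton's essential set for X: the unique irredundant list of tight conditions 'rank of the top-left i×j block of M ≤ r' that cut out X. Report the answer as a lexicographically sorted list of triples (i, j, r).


Reconstructing r_w from the 13 given conditions:

  R[1]: 0 | 1 | 1 | 1 | 1 | 1 | 1
  R[2]: 0 | 1 | 1 | 1 | 2 | 2 | 2
  R[3]: 0 | 1 | 1 | 1 | 2 | 2 | 3
  R[4]: 0 | 1 | 1 | 1 | 2 | 3 | 4
  R[5]: 1 | 2 | 2 | 2 | 3 | 4 | 5
  R[6]: 1 | 2 | 3 | 3 | 4 | 5 | 6
  R[7]: 1 | 2 | 3 | 4 | 5 | 6 | 7

so w = (2, 5, 7, 6, 1, 3, 4).

3 SE-corners of the 11-cell Rothe diagram give Ess(w):

[(3, 6, 2), (4, 1, 0), (4, 4, 1)]


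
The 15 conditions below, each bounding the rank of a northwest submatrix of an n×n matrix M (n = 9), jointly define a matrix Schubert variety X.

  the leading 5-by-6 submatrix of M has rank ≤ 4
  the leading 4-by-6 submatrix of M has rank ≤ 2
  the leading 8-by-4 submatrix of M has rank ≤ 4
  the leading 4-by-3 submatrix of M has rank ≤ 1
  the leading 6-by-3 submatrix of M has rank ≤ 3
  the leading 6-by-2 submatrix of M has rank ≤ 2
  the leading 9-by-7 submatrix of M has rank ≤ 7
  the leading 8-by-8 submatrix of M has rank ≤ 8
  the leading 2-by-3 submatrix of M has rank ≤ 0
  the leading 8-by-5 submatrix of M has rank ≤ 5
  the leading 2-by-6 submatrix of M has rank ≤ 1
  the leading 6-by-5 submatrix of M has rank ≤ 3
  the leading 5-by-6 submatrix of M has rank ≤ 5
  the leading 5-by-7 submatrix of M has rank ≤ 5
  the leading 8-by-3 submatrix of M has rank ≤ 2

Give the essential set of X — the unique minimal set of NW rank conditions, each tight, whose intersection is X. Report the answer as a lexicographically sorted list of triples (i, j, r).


Computing R[i][j] = min implied NW-rank bound (n=9, 15 conditions):

  row 1: 0  0  0  1  1  1  1  1  1
  row 2: 0  0  0  1  1  1  2  2  2
  row 3: 1  1  1  2  2  2  3  3  3
  row 4: 1  1  1  2  2  2  3  4  4
  row 5: 1  2  2  3  3  3  4  5  5
  row 6: 1  2  2  3  3  4  5  6  6
  row 7: 1  2  2  3  4  5  6  7  7
  row 8: 1  2  2  3  4  5  6  7  8
  row 9: 1  2  3  4  5  6  7  8  9

reading off 1-entries of Δ²R: w = (4, 7, 1, 8, 2, 6, 5, 9, 3).

6 SE-corners of the 16-cell Rothe diagram give Ess(w):

[(2, 3, 0), (2, 6, 1), (4, 3, 1), (4, 6, 2), (6, 5, 3), (8, 3, 2)]


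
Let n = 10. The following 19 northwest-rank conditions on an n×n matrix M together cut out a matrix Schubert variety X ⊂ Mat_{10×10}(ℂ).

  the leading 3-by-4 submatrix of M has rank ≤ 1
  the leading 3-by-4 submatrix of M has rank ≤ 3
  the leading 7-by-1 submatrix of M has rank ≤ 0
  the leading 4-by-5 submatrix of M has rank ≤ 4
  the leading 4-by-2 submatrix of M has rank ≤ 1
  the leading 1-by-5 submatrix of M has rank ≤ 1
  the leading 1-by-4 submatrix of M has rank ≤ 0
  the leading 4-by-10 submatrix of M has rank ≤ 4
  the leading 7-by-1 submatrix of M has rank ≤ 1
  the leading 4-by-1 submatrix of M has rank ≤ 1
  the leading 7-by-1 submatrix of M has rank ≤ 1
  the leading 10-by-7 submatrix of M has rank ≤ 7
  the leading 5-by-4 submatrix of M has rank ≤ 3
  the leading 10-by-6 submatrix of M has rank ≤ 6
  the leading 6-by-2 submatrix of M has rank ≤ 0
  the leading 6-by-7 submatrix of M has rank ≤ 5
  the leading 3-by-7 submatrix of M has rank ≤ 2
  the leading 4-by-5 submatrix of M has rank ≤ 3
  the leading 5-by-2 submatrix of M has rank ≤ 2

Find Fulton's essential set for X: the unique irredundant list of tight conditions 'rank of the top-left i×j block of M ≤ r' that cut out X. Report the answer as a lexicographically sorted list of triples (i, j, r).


Recovering R(i,j) via the rank-extension bound from the 19 conditions:

  i=1: 0 | 0 | 0 | 0 | 1 | 1 | 1 | 1 | 1 | 1
  i=2: 0 | 0 | 1 | 1 | 2 | 2 | 2 | 2 | 2 | 2
  i=3: 0 | 0 | 1 | 1 | 2 | 2 | 2 | 3 | 3 | 3
  i=4: 0 | 0 | 1 | 2 | 3 | 3 | 3 | 4 | 4 | 4
  i=5: 0 | 0 | 1 | 2 | 3 | 4 | 4 | 5 | 5 | 5
  i=6: 0 | 0 | 1 | 2 | 3 | 4 | 5 | 6 | 6 | 6
  i=7: 0 | 1 | 2 | 3 | 4 | 5 | 6 | 7 | 7 | 7
  i=8: 1 | 2 | 3 | 4 | 5 | 6 | 7 | 8 | 8 | 8
  i=9: 1 | 2 | 3 | 4 | 5 | 6 | 7 | 8 | 9 | 9
  i=10: 1 | 2 | 3 | 4 | 5 | 6 | 7 | 8 | 9 | 10

hence w(1..10) = (5, 3, 8, 4, 6, 7, 2, 1, 9, 10).

D(w) has 18 cells with 5 SE-corners; essential set:

[(1, 4, 0), (3, 4, 1), (3, 7, 2), (6, 2, 0), (7, 1, 0)]


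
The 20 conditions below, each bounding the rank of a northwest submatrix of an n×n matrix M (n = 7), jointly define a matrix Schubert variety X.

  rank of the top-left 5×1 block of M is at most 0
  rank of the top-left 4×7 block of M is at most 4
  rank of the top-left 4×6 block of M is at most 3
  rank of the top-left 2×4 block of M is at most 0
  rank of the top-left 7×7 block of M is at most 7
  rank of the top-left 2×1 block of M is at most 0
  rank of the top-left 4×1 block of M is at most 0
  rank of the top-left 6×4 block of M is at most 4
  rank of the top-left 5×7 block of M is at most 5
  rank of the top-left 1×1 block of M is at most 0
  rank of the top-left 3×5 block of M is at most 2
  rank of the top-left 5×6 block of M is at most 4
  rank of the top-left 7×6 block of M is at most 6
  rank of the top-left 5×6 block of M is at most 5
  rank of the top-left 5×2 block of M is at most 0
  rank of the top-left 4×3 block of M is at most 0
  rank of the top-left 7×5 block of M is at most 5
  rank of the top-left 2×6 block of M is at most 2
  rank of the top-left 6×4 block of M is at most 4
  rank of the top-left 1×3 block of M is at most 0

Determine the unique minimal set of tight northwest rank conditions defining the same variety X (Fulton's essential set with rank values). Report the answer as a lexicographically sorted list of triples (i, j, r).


Propagating the 20 rank bounds to every northwest block:

  0  0  0  0  1  1  1
  0  0  0  0  1  2  2
  0  0  0  1  2  3  3
  0  0  0  1  2  3  4
  0  0  1  2  3  4  5
  1  1  2  3  4  5  6
  1  2  3  4  5  6  7

so w = (5, 6, 4, 7, 3, 1, 2).

ℓ(w)=16; the 3 essential cells (i,j,r):

[(2, 4, 0), (4, 3, 0), (5, 2, 0)]


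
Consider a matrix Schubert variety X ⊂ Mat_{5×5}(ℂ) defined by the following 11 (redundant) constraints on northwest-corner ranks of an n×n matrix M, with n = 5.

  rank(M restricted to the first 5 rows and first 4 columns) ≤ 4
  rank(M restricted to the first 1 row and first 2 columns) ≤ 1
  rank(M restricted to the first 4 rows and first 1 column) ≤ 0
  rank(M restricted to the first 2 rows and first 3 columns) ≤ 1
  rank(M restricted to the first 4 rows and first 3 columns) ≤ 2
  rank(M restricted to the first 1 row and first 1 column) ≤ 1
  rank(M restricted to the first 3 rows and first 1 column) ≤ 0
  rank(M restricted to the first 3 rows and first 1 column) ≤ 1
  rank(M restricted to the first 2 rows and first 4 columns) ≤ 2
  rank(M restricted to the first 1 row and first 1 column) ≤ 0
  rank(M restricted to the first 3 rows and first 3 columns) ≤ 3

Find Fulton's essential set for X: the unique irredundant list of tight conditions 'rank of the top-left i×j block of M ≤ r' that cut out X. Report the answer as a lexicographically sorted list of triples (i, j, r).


Rank table r_w(5×5) implied by the 11 constraints:

  row 1: 0  1  1  1  1
  row 2: 0  1  1  2  2
  row 3: 0  1  2  3  3
  row 4: 0  1  2  3  4
  row 5: 1  2  3  4  5

giving w = (2, 4, 3, 5, 1) via Δ²R.

2 SE-corners of the 5-cell Rothe diagram give Ess(w):

[(2, 3, 1), (4, 1, 0)]


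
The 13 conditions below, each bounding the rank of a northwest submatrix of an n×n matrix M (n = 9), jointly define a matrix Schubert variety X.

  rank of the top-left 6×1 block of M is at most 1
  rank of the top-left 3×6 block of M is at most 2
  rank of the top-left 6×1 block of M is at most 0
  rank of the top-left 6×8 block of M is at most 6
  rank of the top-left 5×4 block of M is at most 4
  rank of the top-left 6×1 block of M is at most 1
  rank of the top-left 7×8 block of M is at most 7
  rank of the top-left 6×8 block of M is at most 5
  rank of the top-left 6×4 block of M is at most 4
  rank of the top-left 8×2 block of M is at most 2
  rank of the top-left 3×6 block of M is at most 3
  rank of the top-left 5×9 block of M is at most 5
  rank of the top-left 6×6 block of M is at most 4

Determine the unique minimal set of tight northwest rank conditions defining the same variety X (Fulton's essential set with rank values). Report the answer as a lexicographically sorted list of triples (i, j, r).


Reconstructing r_w from the 13 given conditions:

  R[1]: 0  1  1  1  1  1  1  1  1
  R[2]: 0  1  2  2  2  2  2  2  2
  R[3]: 0  1  2  2  2  2  3  3  3
  R[4]: 0  1  2  3  3  3  4  4  4
  R[5]: 0  1  2  3  4  4  5  5  5
  R[6]: 0  1  2  3  4  4  5  5  6
  R[7]: 1  2  3  4  5  5  6  6  7
  R[8]: 1  2  3  4  5  6  7  7  8
  R[9]: 1  2  3  4  5  6  7  8  9

so w = (2, 3, 7, 4, 5, 9, 1, 6, 8).

4 SE-corners of the 11-cell Rothe diagram give Ess(w):

[(3, 6, 2), (6, 1, 0), (6, 6, 4), (6, 8, 5)]


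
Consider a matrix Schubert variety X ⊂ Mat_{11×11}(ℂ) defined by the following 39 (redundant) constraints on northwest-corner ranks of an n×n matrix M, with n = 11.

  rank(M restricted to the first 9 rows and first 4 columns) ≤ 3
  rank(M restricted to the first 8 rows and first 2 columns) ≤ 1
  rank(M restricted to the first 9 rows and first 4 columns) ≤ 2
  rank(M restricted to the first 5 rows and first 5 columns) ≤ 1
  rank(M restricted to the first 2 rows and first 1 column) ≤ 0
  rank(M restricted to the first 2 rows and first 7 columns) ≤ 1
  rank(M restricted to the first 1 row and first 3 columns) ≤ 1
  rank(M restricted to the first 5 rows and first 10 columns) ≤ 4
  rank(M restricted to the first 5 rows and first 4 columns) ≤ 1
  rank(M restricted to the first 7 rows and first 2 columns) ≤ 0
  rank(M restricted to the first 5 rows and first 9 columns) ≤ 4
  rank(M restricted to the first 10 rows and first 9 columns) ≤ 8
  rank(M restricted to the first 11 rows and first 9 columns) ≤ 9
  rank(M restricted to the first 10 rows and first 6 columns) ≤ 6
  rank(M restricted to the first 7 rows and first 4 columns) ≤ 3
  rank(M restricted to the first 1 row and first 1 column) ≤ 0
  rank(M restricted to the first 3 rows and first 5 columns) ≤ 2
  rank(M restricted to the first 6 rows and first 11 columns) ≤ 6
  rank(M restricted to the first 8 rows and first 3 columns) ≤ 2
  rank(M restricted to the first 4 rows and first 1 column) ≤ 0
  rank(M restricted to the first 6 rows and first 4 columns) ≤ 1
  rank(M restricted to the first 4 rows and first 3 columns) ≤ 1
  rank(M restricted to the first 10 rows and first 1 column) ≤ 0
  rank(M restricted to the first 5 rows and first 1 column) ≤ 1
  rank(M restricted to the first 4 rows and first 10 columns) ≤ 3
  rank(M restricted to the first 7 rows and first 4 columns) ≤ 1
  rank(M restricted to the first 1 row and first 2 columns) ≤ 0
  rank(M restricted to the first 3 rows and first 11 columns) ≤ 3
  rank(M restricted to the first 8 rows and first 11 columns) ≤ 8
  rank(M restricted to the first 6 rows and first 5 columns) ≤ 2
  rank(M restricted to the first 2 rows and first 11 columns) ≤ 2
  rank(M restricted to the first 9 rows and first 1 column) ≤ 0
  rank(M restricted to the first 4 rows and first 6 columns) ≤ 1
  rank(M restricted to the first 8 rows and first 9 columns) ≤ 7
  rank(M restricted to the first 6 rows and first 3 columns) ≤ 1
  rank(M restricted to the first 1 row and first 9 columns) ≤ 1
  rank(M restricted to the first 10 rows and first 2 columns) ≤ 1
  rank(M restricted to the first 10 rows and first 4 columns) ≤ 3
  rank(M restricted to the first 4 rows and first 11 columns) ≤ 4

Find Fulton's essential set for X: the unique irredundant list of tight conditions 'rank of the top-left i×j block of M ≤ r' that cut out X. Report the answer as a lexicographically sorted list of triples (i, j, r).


Reconstructing r_w from the 39 given conditions:

  i=1: 0, 0, 1, 1, 1, 1, 1, 1, 1, 1, 1
  i=2: 0, 0, 1, 1, 1, 1, 1, 2, 2, 2, 2
  i=3: 0, 0, 1, 1, 1, 1, 2, 3, 3, 3, 3
  i=4: 0, 0, 1, 1, 1, 1, 2, 3, 3, 3, 4
  i=5: 0, 0, 1, 1, 1, 2, 3, 4, 4, 4, 5
  i=6: 0, 0, 1, 1, 2, 3, 4, 5, 5, 5, 6
  i=7: 0, 0, 1, 1, 2, 3, 4, 5, 6, 6, 7
  i=8: 0, 1, 2, 2, 3, 4, 5, 6, 7, 7, 8
  i=9: 0, 1, 2, 2, 3, 4, 5, 6, 7, 8, 9
  i=10: 0, 1, 2, 3, 4, 5, 6, 7, 8, 9, 10
  i=11: 1, 2, 3, 4, 5, 6, 7, 8, 9, 10, 11

hence w(1..11) = (3, 8, 7, 11, 6, 5, 9, 2, 10, 4, 1).

ℓ(w)=34; the 8 essential cells (i,j,r):

[(2, 7, 1), (4, 6, 1), (4, 10, 3), (5, 5, 1), (7, 2, 0), (7, 4, 1), (9, 4, 2), (10, 1, 0)]


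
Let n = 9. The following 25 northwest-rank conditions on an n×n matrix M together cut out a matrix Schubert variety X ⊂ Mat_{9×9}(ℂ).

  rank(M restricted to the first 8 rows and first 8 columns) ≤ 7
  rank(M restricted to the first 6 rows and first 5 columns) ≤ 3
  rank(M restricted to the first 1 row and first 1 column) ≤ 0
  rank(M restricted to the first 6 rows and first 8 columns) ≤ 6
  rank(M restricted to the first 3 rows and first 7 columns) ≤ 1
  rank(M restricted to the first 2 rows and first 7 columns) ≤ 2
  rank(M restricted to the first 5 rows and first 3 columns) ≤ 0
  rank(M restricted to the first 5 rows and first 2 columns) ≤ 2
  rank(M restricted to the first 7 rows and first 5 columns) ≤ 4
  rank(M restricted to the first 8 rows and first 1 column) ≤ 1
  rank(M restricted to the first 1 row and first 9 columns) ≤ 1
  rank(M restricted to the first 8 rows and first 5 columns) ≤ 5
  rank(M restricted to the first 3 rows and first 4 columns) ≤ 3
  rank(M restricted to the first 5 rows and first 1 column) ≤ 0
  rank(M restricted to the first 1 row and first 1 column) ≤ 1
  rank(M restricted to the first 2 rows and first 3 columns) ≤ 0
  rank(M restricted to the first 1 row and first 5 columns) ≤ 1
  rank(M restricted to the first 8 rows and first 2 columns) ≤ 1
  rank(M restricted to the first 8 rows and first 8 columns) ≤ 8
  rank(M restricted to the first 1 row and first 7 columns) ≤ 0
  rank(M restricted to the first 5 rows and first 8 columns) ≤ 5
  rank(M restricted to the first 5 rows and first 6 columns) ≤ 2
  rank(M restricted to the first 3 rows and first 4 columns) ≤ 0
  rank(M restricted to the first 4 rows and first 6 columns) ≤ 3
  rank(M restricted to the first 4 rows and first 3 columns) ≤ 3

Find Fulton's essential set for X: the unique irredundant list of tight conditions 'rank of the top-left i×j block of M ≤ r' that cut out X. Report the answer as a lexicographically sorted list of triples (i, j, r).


Rank table r_w(9×9) implied by the 25 constraints:

  R[1]: 0, 0, 0, 0, 0, 0, 0, 1, 1
  R[2]: 0, 0, 0, 0, 1, 1, 1, 2, 2
  R[3]: 0, 0, 0, 0, 1, 1, 1, 2, 3
  R[4]: 0, 0, 0, 1, 2, 2, 2, 3, 4
  R[5]: 0, 0, 0, 1, 2, 2, 3, 4, 5
  R[6]: 1, 1, 1, 2, 3, 3, 4, 5, 6
  R[7]: 1, 1, 2, 3, 4, 4, 5, 6, 7
  R[8]: 1, 1, 2, 3, 4, 5, 6, 7, 8
  R[9]: 1, 2, 3, 4, 5, 6, 7, 8, 9

reading off 1-entries of Δ²R: w = (8, 5, 9, 4, 7, 1, 3, 6, 2).

Fulton essential set (6 of the 26 Rothe cells):

[(1, 7, 0), (3, 4, 0), (3, 7, 1), (5, 3, 0), (5, 6, 2), (8, 2, 1)]


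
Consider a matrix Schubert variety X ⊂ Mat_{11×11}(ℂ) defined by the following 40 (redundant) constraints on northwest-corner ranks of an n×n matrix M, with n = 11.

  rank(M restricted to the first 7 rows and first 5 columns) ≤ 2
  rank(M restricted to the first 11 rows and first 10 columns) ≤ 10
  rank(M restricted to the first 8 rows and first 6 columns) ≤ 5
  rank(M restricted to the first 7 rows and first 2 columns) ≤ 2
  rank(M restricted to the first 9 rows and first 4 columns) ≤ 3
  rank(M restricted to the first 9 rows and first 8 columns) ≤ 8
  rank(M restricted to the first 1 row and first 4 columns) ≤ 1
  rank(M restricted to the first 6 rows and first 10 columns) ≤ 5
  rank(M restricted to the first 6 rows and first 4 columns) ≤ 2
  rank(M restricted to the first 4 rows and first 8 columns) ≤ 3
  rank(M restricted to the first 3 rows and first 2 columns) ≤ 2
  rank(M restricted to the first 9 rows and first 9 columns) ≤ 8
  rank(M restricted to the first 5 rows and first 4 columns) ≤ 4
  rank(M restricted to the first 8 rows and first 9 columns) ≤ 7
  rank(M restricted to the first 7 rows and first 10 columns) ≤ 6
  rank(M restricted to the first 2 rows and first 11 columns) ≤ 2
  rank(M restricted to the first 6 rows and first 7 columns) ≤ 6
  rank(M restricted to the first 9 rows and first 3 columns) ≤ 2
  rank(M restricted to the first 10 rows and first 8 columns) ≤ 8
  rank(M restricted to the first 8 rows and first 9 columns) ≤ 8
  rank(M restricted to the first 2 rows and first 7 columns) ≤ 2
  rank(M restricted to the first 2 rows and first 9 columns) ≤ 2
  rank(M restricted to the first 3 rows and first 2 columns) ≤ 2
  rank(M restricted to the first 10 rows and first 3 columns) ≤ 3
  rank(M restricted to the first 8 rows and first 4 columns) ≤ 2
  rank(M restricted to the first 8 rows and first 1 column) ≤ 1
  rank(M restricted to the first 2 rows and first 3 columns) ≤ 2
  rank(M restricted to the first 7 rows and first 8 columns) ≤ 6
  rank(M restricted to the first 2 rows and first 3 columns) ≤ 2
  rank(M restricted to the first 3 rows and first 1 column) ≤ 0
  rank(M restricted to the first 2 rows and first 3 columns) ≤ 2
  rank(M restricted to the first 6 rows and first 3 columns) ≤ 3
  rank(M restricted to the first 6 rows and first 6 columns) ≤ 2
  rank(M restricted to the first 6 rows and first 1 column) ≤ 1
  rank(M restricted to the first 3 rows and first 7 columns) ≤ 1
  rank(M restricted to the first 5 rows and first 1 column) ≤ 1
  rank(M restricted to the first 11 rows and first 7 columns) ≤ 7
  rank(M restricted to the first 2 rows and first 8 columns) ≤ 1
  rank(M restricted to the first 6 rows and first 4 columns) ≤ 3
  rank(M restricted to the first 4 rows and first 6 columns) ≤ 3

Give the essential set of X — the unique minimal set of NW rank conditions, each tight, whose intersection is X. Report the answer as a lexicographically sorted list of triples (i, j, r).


Computing R[i][j] = min implied NW-rank bound (n=11, 40 conditions):

  0 | 1 | 1 | 1 | 1 | 1 | 1 | 1 | 1 | 1 | 1
  0 | 1 | 1 | 1 | 1 | 1 | 1 | 1 | 2 | 2 | 2
  0 | 1 | 1 | 1 | 1 | 1 | 1 | 2 | 3 | 3 | 3
  1 | 2 | 2 | 2 | 2 | 2 | 2 | 3 | 4 | 4 | 4
  1 | 2 | 2 | 2 | 2 | 2 | 3 | 4 | 5 | 5 | 5
  1 | 2 | 2 | 2 | 2 | 2 | 3 | 4 | 5 | 5 | 6
  1 | 2 | 2 | 2 | 2 | 3 | 4 | 5 | 6 | 6 | 7
  1 | 2 | 2 | 2 | 3 | 4 | 5 | 6 | 7 | 7 | 8
  1 | 2 | 2 | 3 | 4 | 5 | 6 | 7 | 8 | 8 | 9
  1 | 2 | 3 | 4 | 5 | 6 | 7 | 8 | 9 | 9 | 10
  1 | 2 | 3 | 4 | 5 | 6 | 7 | 8 | 9 | 10 | 11

reading off 1-entries of Δ²R: w = (2, 9, 8, 1, 7, 11, 6, 5, 4, 3, 10).

Rothe diagram D(w) (29 cells), 8 SE-corners (essential conditions):

[(2, 8, 1), (3, 1, 0), (3, 7, 1), (6, 6, 2), (6, 10, 5), (7, 5, 2), (8, 4, 2), (9, 3, 2)]
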